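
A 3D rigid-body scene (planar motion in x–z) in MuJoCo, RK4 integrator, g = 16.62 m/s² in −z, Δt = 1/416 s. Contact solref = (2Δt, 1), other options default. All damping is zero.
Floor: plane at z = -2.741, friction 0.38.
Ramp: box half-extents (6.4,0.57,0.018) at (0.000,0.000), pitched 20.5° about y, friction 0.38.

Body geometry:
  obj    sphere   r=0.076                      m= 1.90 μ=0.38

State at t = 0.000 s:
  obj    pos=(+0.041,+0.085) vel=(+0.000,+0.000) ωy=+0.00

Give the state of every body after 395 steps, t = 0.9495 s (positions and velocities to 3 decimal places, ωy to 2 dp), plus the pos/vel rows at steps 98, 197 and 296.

State at t = 0.9495 s:
  obj    pos=(+1.797,-0.571) vel=(+3.698,-1.383) ωy=+51.94

Key-timestep trajectory:
   step    t(s)  obj.x    obj.z    obj.vx   obj.vz 
     98  0.2356   +0.149  +0.045  +0.917  -0.343
    197  0.4736   +0.478  -0.078  +1.844  -0.690
    296  0.7115   +1.027  -0.284  +2.771  -1.036


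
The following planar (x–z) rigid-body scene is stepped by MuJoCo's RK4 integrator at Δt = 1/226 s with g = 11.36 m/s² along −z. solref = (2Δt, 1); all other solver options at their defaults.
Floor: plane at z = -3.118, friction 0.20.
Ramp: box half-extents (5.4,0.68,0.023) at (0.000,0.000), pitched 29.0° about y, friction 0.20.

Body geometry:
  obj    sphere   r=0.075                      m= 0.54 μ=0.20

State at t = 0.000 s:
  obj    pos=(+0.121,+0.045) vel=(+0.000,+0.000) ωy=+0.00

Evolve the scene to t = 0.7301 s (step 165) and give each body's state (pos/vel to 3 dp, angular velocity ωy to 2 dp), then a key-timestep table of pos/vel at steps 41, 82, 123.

State at t = 0.7301 s:
  obj    pos=(+1.038,-0.463) vel=(+2.512,-1.393) ωy=+38.28

Key-timestep trajectory:
   step    t(s)  obj.x    obj.z    obj.vx   obj.vz 
     41  0.1814   +0.178  +0.014  +0.625  -0.346
     82  0.3628   +0.348  -0.081  +1.249  -0.692
    123  0.5442   +0.631  -0.238  +1.873  -1.038


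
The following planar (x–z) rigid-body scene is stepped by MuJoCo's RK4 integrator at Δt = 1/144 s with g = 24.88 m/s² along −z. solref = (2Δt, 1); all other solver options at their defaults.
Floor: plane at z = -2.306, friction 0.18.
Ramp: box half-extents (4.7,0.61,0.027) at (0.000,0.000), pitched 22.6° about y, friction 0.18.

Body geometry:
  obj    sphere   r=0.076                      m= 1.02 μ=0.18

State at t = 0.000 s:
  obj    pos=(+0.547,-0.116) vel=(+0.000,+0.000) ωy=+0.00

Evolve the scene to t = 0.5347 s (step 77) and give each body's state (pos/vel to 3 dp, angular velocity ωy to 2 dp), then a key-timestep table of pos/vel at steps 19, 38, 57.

State at t = 0.5347 s:
  obj    pos=(+1.449,-0.491) vel=(+3.372,-1.404) ωy=+48.02

Key-timestep trajectory:
   step    t(s)  obj.x    obj.z    obj.vx   obj.vz 
     19  0.1319   +0.602  -0.139  +0.833  -0.346
     38  0.2639   +0.767  -0.208  +1.664  -0.693
     57  0.3958   +1.041  -0.322  +2.496  -1.039


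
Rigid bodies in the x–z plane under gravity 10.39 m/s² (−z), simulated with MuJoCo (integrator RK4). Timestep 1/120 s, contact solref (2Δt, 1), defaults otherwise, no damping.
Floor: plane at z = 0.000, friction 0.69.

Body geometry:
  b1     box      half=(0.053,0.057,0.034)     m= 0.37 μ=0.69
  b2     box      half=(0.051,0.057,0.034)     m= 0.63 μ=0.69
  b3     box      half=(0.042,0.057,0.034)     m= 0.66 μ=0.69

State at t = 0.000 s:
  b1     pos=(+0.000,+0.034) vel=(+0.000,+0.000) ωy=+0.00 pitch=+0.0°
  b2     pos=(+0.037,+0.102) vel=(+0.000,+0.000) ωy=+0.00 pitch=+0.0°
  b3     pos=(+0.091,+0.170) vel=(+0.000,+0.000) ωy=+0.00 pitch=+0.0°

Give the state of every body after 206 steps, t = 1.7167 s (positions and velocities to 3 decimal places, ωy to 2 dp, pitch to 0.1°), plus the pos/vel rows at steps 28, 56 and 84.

State at t = 1.7167 s:
  b1     pos=(+0.000,+0.034) vel=(+0.000,+0.000) ωy=+0.00 pitch=+0.0°
  b2     pos=(+0.095,+0.051) vel=(+0.000,+0.000) ωy=+0.00 pitch=+90.0°
  b3     pos=(+0.197,+0.042) vel=(+0.000,+0.000) ωy=+0.00 pitch=+90.0°

Key-timestep trajectory:
   step    t(s)  b1.x    b1.z    b1.vx   b1.vz   b2.x    b2.z    b2.vx   b2.vz   b3.x    b3.z    b3.vx   b3.vz 
     28  0.2333   +0.000  +0.034  -0.001  +0.000   +0.060  +0.105  +0.259  -0.048   +0.145  +0.127  +0.457  -0.667
     56  0.4667   +0.000  +0.034  +0.000  +0.000   +0.095  +0.051  -0.003  +0.004   +0.222  +0.053  +0.076  +0.020
     84  0.7000   +0.000  +0.034  +0.000  +0.000   +0.095  +0.051  +0.000  +0.000   +0.209  +0.049  -0.244  -0.100


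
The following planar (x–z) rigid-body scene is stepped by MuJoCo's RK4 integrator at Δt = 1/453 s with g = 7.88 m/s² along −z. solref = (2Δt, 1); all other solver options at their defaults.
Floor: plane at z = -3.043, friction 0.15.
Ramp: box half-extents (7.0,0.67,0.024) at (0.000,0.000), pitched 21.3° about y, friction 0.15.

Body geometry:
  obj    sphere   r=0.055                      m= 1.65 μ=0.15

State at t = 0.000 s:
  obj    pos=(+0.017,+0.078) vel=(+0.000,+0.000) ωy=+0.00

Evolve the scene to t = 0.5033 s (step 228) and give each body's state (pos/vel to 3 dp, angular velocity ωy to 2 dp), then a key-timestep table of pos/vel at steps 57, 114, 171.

State at t = 0.5033 s:
  obj    pos=(+0.258,-0.016) vel=(+0.959,-0.374) ωy=+18.71

Key-timestep trajectory:
   step    t(s)  obj.x    obj.z    obj.vx   obj.vz 
     57  0.1258   +0.032  +0.072  +0.240  -0.093
    114  0.2517   +0.077  +0.055  +0.479  -0.187
    171  0.3775   +0.153  +0.025  +0.719  -0.280


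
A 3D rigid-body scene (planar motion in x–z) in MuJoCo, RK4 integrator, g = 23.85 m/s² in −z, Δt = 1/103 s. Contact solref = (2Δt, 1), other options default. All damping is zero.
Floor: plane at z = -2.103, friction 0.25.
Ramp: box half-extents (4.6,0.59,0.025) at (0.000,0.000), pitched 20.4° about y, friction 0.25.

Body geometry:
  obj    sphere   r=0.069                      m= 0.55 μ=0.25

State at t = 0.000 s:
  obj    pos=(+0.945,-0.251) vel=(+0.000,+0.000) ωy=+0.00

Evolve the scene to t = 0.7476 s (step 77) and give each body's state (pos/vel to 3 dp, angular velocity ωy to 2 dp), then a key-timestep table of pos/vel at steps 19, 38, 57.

State at t = 0.7476 s:
  obj    pos=(+2.500,-0.830) vel=(+4.160,-1.547) ωy=+64.31

Key-timestep trajectory:
   step    t(s)  obj.x    obj.z    obj.vx   obj.vz 
     19  0.1845   +1.040  -0.286  +1.027  -0.382
     38  0.3689   +1.324  -0.392  +2.053  -0.764
     57  0.5534   +1.797  -0.568  +3.080  -1.145


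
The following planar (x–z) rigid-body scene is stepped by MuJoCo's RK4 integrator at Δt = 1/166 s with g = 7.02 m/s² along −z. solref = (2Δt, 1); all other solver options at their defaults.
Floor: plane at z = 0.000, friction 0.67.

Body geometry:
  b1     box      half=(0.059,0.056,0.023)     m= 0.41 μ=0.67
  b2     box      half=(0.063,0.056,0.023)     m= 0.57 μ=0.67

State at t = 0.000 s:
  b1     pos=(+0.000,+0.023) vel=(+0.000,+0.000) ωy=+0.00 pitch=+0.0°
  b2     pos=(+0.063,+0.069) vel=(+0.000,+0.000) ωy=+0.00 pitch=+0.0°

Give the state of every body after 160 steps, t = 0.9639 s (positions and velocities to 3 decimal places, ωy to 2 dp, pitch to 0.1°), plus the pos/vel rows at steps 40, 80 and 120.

State at t = 0.9639 s:
  b1     pos=(+0.000,+0.023) vel=(+0.000,+0.000) ωy=+0.00 pitch=+0.0°
  b2     pos=(+0.077,+0.060) vel=(+0.000,+0.000) ωy=-0.01 pitch=+43.1°

Key-timestep trajectory:
   step    t(s)  b1.x    b1.z    b1.vx   b1.vz   b2.x    b2.z    b2.vx   b2.vz 
     40  0.2410   +0.000  +0.023  +0.000  +0.000   +0.075  +0.063  +0.114  -0.106
     80  0.4819   +0.000  +0.023  +0.000  +0.000   +0.078  +0.060  +0.003  +0.004
    120  0.7229   +0.000  +0.023  +0.000  +0.000   +0.077  +0.060  +0.000  +0.000


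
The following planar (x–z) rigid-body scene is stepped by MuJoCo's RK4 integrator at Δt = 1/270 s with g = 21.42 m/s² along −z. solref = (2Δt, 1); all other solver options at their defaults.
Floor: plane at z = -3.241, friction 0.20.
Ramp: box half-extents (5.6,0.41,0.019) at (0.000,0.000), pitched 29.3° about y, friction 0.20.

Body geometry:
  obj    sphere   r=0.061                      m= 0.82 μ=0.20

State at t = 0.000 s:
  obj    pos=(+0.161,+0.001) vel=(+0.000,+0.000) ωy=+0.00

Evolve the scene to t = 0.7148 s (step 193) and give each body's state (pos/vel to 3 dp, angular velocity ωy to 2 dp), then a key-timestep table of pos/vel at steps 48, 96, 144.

State at t = 0.7148 s:
  obj    pos=(+1.830,-0.935) vel=(+4.668,-2.620) ωy=+87.72

Key-timestep trajectory:
   step    t(s)  obj.x    obj.z    obj.vx   obj.vz 
     48  0.1778   +0.264  -0.057  +1.161  -0.652
     96  0.3556   +0.574  -0.230  +2.322  -1.303
    144  0.5333   +1.090  -0.520  +3.483  -1.955


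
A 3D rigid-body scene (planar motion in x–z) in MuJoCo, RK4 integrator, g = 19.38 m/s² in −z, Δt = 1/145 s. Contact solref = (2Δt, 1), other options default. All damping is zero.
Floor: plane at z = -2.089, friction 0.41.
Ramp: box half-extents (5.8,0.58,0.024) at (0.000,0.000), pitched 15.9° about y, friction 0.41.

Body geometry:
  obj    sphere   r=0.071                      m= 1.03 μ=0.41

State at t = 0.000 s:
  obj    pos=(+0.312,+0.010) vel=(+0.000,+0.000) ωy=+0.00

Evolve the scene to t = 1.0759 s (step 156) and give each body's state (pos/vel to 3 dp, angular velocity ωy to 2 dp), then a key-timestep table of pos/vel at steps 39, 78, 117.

State at t = 1.0759 s:
  obj    pos=(+2.423,-0.591) vel=(+3.924,-1.118) ωy=+57.46

Key-timestep trajectory:
   step    t(s)  obj.x    obj.z    obj.vx   obj.vz 
     39  0.2690   +0.444  -0.028  +0.981  -0.279
     78  0.5379   +0.840  -0.140  +1.962  -0.559
    117  0.8069   +1.499  -0.328  +2.943  -0.838


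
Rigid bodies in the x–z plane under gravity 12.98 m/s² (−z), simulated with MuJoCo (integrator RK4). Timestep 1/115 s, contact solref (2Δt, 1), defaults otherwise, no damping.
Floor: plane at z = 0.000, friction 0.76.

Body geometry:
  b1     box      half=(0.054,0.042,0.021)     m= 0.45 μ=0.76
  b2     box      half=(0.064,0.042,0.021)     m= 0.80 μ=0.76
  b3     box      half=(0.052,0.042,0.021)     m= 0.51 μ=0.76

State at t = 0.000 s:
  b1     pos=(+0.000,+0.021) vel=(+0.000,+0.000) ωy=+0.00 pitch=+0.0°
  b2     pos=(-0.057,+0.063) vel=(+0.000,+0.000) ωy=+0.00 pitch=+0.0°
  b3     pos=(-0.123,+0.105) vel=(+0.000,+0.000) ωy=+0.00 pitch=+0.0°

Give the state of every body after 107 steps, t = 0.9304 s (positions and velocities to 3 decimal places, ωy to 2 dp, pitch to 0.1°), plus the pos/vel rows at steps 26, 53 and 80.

State at t = 0.9304 s:
  b1     pos=(+0.002,+0.021) vel=(+0.002,+0.000) ωy=+0.00 pitch=+0.0°
  b2     pos=(-0.068,+0.056) vel=(+0.000,-0.002) ωy=+0.04 pitch=-38.2°
  b3     pos=(-0.150,+0.047) vel=(-0.001,+0.000) ωy=+0.01 pitch=-35.8°

Key-timestep trajectory:
   step    t(s)  b1.x    b1.z    b1.vx   b1.vz   b2.x    b2.z    b2.vx   b2.vz   b3.x    b3.z    b3.vx   b3.vz 
     26  0.2261   +0.000  +0.021  +0.003  -0.001   -0.068  +0.057  -0.019  -0.007   -0.149  +0.047  -0.011  +0.029
     53  0.4609   +0.001  +0.021  +0.002  +0.000   -0.068  +0.057  +0.000  -0.002   -0.150  +0.048  +0.000  +0.000
     80  0.6957   +0.002  +0.021  +0.002  +0.000   -0.068  +0.056  +0.000  -0.002   -0.150  +0.047  -0.001  +0.000


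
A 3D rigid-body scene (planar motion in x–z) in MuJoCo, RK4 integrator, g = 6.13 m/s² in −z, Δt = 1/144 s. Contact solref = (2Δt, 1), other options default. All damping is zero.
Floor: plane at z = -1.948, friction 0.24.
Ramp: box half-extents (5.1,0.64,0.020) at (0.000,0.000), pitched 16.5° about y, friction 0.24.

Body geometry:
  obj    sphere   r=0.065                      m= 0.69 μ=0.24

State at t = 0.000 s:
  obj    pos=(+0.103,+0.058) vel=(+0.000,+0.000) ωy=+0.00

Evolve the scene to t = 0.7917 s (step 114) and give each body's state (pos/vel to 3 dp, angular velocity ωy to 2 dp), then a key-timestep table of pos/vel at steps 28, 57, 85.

State at t = 0.7917 s:
  obj    pos=(+0.477,-0.053) vel=(+0.944,-0.280) ωy=+15.14

Key-timestep trajectory:
   step    t(s)  obj.x    obj.z    obj.vx   obj.vz 
     28  0.1944   +0.126  +0.051  +0.232  -0.069
     57  0.3958   +0.196  +0.030  +0.472  -0.140
     85  0.5903   +0.311  -0.003  +0.704  -0.209


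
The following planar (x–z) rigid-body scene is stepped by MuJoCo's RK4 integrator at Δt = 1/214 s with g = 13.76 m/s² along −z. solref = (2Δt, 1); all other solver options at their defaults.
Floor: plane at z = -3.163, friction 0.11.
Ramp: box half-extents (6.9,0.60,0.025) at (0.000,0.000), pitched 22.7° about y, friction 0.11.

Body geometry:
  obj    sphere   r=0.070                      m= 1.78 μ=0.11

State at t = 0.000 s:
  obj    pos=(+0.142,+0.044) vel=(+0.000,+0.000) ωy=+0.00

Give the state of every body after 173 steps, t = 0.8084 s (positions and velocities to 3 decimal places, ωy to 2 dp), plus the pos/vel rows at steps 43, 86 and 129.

State at t = 0.8084 s:
  obj    pos=(+1.322,-0.450) vel=(+2.913,-1.242) ωy=+40.20

Key-timestep trajectory:
   step    t(s)  obj.x    obj.z    obj.vx   obj.vz 
     43  0.2009   +0.215  +0.013  +0.721  -0.321
     86  0.4019   +0.434  -0.078  +1.449  -0.615
    129  0.6028   +0.798  -0.231  +2.172  -0.926


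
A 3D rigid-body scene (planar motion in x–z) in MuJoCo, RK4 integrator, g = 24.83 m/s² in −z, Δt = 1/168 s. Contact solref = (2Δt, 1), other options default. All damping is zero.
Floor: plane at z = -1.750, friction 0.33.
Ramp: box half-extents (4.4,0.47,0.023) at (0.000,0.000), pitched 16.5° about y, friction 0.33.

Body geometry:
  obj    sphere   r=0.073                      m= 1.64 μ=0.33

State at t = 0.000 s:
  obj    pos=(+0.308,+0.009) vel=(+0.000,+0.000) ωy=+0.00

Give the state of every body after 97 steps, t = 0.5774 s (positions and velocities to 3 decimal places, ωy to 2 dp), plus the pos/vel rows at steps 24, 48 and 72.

State at t = 0.5774 s:
  obj    pos=(+1.113,-0.230) vel=(+2.789,-0.826) ωy=+39.83

Key-timestep trajectory:
   step    t(s)  obj.x    obj.z    obj.vx   obj.vz 
     24  0.1429   +0.357  -0.006  +0.690  -0.204
     48  0.2857   +0.505  -0.050  +1.380  -0.409
     72  0.4286   +0.752  -0.123  +2.070  -0.613


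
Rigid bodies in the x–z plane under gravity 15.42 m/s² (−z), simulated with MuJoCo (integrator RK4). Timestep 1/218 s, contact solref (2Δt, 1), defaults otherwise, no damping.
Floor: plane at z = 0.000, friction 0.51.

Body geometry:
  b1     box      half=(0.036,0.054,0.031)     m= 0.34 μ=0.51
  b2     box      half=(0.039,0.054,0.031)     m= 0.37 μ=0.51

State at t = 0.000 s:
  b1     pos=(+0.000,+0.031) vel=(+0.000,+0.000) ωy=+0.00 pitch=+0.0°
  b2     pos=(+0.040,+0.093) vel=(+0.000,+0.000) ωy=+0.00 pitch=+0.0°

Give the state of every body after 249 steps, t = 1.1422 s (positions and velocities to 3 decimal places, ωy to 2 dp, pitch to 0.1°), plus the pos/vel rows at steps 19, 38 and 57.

State at t = 1.1422 s:
  b1     pos=(+0.000,+0.031) vel=(+0.000,+0.000) ωy=+0.00 pitch=+0.0°
  b2     pos=(+0.079,+0.039) vel=(+0.000,+0.000) ωy=+0.00 pitch=+90.0°

Key-timestep trajectory:
   step    t(s)  b1.x    b1.z    b1.vx   b1.vz   b2.x    b2.z    b2.vx   b2.vz 
     19  0.0872   +0.000  +0.031  +0.000  +0.000   +0.045  +0.092  +0.122  -0.034
     38  0.1743   +0.000  +0.031  +0.000  +0.000   +0.064  +0.076  +0.299  -0.524
     57  0.2615   +0.000  +0.031  +0.000  +0.000   +0.082  +0.040  -0.054  -0.001


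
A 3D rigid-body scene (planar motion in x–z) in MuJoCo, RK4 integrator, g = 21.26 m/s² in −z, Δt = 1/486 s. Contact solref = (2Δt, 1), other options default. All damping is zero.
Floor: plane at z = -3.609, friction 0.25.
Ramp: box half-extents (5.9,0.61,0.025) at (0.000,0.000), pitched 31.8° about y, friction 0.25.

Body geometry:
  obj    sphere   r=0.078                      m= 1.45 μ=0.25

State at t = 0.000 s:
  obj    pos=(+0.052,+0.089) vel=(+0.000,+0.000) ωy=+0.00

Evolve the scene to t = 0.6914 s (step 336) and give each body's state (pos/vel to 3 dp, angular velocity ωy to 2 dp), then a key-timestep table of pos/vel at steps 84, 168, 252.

State at t = 0.6914 s:
  obj    pos=(+1.678,-0.919) vel=(+4.702,-2.915) ωy=+70.92

Key-timestep trajectory:
   step    t(s)  obj.x    obj.z    obj.vx   obj.vz 
     84  0.1728   +0.154  +0.026  +1.176  -0.729
    168  0.3457   +0.458  -0.163  +2.351  -1.458
    252  0.5185   +0.966  -0.478  +3.527  -2.187


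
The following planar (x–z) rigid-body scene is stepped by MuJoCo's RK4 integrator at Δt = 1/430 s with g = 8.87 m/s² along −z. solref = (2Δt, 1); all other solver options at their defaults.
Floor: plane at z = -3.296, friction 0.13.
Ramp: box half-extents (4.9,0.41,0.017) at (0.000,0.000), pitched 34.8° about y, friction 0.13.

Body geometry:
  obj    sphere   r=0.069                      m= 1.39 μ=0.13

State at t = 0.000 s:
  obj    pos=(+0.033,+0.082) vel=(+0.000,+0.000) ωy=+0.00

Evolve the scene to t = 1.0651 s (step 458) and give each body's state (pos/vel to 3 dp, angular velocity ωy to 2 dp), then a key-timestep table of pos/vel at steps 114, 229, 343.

State at t = 1.0651 s:
  obj    pos=(+1.950,-1.250) vel=(+3.601,-2.498) ωy=+36.55

Key-timestep trajectory:
   step    t(s)  obj.x    obj.z    obj.vx   obj.vz 
    114  0.2651   +0.152  -0.001  +0.903  -0.609
    229  0.5326   +0.512  -0.251  +1.797  -1.256
    343  0.7977   +1.108  -0.665  +2.707  -1.851


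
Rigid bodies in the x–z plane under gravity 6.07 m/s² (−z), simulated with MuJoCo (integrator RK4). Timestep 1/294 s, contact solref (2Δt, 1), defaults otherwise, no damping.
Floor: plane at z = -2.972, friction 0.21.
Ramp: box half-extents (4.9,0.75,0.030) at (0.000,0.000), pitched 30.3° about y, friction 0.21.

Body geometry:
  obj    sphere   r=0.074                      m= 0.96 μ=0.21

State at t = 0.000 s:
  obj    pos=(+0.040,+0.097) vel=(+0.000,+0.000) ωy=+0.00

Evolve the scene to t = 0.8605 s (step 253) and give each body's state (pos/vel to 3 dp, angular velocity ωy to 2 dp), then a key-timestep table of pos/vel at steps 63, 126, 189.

State at t = 0.8605 s:
  obj    pos=(+0.739,-0.312) vel=(+1.625,-0.950) ωy=+25.43

Key-timestep trajectory:
   step    t(s)  obj.x    obj.z    obj.vx   obj.vz 
     63  0.2143   +0.083  +0.072  +0.405  -0.237
    126  0.4286   +0.214  -0.004  +0.810  -0.473
    189  0.6429   +0.430  -0.131  +1.214  -0.710


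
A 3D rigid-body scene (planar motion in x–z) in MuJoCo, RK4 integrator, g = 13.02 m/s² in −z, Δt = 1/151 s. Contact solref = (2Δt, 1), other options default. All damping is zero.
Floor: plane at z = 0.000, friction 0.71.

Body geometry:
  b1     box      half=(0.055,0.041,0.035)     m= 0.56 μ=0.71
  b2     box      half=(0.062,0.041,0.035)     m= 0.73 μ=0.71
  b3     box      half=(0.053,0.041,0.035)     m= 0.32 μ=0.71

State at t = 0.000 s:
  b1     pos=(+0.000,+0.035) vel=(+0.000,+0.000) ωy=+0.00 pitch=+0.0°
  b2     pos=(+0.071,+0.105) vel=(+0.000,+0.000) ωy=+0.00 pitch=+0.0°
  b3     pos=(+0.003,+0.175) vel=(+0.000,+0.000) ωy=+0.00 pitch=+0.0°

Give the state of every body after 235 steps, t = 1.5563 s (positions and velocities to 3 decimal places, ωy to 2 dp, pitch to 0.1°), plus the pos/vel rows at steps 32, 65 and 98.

State at t = 1.5563 s:
  b1     pos=(+0.000,+0.035) vel=(+0.000,+0.000) ωy=+0.00 pitch=+0.0°
  b2     pos=(+0.133,+0.062) vel=(+0.000,+0.000) ωy=+0.00 pitch=+90.0°
  b3     pos=(-0.120,+0.035) vel=(+0.000,+0.000) ωy=+0.00 pitch=+180.0°

Key-timestep trajectory:
   step    t(s)  b1.x    b1.z    b1.vx   b1.vz   b2.x    b2.z    b2.vx   b2.vz   b3.x    b3.z    b3.vx   b3.vz 
     32  0.2119   +0.000  +0.035  -0.001  +0.000   +0.081  +0.098  +0.186  -0.197   -0.021  +0.137  -0.176  -0.910
     65  0.4305   +0.000  +0.035  +0.000  +0.000   +0.146  +0.067  +0.120  +0.057   -0.099  +0.105  -0.446  -0.624
     98  0.6490   +0.000  +0.035  +0.000  +0.000   +0.128  +0.064  +0.049  -0.017   -0.120  +0.035  +0.000  +0.000


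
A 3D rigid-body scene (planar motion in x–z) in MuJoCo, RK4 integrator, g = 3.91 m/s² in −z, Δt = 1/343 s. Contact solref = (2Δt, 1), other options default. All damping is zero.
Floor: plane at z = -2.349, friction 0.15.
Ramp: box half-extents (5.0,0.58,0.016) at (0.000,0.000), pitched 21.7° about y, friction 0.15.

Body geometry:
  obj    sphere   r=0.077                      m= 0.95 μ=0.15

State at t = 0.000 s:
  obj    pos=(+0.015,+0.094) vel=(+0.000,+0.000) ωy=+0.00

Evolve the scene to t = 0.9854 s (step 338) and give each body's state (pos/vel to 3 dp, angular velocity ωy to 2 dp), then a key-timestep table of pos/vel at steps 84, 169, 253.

State at t = 0.9854 s:
  obj    pos=(+0.481,-0.091) vel=(+0.946,-0.376) ωy=+13.21

Key-timestep trajectory:
   step    t(s)  obj.x    obj.z    obj.vx   obj.vz 
     84  0.2449   +0.044  +0.083  +0.235  -0.094
    169  0.4927   +0.132  +0.048  +0.473  -0.188
    253  0.7376   +0.276  -0.010  +0.708  -0.282


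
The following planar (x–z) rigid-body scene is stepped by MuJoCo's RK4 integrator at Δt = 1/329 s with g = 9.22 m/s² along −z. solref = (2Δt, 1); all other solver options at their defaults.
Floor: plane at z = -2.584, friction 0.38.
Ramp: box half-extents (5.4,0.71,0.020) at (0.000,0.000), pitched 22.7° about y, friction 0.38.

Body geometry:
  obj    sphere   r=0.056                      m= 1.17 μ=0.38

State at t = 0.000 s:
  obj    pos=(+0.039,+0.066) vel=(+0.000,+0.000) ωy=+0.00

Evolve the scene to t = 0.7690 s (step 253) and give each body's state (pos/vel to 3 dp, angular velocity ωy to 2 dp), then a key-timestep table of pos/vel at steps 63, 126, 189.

State at t = 0.7690 s:
  obj    pos=(+0.732,-0.224) vel=(+1.803,-0.754) ωy=+34.90

Key-timestep trajectory:
   step    t(s)  obj.x    obj.z    obj.vx   obj.vz 
     63  0.1915   +0.082  +0.048  +0.449  -0.188
    126  0.3830   +0.211  -0.006  +0.898  -0.376
    189  0.5745   +0.426  -0.096  +1.347  -0.563


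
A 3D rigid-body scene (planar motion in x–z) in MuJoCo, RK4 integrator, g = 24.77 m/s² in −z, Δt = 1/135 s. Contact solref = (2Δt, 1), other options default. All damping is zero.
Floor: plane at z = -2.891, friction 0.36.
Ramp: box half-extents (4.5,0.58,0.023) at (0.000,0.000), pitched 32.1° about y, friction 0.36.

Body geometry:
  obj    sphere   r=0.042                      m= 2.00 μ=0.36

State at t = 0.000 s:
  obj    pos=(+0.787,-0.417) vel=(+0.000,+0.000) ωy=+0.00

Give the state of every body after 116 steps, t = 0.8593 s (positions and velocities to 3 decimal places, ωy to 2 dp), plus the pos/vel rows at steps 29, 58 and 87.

State at t = 0.8593 s:
  obj    pos=(+3.727,-2.261) vel=(+6.843,-4.292) ωy=+192.33

Key-timestep trajectory:
   step    t(s)  obj.x    obj.z    obj.vx   obj.vz 
     29  0.2148   +0.971  -0.532  +1.711  -1.073
     58  0.4296   +1.522  -0.878  +3.422  -2.146
     87  0.6444   +2.441  -1.455  +5.132  -3.219


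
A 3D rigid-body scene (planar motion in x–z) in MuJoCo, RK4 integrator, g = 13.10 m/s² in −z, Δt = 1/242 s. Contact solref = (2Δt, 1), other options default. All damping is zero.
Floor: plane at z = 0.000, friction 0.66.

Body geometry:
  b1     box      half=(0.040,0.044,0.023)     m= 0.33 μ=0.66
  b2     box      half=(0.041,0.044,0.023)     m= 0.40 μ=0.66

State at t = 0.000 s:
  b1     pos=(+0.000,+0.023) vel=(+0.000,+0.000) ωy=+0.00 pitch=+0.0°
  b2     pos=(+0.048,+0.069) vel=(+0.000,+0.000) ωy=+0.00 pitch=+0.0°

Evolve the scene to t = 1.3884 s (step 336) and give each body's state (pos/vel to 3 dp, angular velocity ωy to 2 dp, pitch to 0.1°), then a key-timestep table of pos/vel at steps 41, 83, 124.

State at t = 1.3884 s:
  b1     pos=(+0.000,+0.023) vel=(+0.000,+0.000) ωy=+0.00 pitch=+0.0°
  b2     pos=(+0.088,+0.041) vel=(+0.000,+0.000) ωy=+0.00 pitch=+90.0°

Key-timestep trajectory:
   step    t(s)  b1.x    b1.z    b1.vx   b1.vz   b2.x    b2.z    b2.vx   b2.vz 
     41  0.1694   +0.000  +0.023  +0.000  +0.000   +0.075  +0.045  +0.363  -0.019
     83  0.3430   +0.000  +0.023  +0.000  +0.000   +0.100  +0.046  -0.068  -0.016
    124  0.5124   +0.000  +0.023  +0.000  +0.000   +0.086  +0.042  +0.152  -0.103


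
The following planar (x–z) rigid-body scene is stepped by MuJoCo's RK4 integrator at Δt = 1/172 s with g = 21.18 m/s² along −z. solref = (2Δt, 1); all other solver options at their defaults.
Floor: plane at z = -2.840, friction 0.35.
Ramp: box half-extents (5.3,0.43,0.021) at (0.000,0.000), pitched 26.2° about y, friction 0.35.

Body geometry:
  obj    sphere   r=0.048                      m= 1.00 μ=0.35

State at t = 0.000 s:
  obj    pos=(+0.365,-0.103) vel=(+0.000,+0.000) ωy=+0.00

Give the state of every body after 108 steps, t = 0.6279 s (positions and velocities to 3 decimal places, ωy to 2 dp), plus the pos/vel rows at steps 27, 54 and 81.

State at t = 0.6279 s:
  obj    pos=(+1.547,-0.684) vel=(+3.763,-1.852) ωy=+87.35

Key-timestep trajectory:
   step    t(s)  obj.x    obj.z    obj.vx   obj.vz 
     27  0.1570   +0.439  -0.139  +0.941  -0.463
     54  0.3140   +0.661  -0.248  +1.882  -0.926
     81  0.4709   +1.030  -0.430  +2.822  -1.389


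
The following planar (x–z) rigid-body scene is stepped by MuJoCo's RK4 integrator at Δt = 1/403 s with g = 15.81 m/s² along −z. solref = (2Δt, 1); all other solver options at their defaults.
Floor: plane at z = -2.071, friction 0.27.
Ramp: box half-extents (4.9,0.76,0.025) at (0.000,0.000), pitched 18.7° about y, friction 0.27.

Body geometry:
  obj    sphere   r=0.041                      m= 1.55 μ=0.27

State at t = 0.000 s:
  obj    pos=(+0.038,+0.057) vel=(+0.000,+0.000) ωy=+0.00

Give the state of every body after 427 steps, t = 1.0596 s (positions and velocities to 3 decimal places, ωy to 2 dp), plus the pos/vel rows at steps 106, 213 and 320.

State at t = 1.0596 s:
  obj    pos=(+1.963,-0.595) vel=(+3.634,-1.230) ωy=+93.56

Key-timestep trajectory:
   step    t(s)  obj.x    obj.z    obj.vx   obj.vz 
    106  0.2630   +0.157  +0.017  +0.902  -0.305
    213  0.5285   +0.517  -0.105  +1.813  -0.614
    320  0.7940   +1.119  -0.309  +2.723  -0.922


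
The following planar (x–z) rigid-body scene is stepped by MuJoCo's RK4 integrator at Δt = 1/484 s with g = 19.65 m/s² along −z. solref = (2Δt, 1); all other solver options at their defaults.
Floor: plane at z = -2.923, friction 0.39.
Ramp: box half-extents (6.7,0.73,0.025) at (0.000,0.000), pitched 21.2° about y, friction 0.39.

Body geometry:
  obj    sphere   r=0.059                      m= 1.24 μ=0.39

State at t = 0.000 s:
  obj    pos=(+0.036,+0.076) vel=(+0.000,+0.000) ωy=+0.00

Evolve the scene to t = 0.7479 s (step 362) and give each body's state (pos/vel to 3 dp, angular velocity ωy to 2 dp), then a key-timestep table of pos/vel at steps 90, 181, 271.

State at t = 0.7479 s:
  obj    pos=(+1.360,-0.437) vel=(+3.539,-1.373) ωy=+64.34

Key-timestep trajectory:
   step    t(s)  obj.x    obj.z    obj.vx   obj.vz 
     90  0.1860   +0.118  +0.044  +0.880  -0.341
    181  0.3740   +0.367  -0.052  +1.770  -0.686
    271  0.5599   +0.778  -0.212  +2.650  -1.028


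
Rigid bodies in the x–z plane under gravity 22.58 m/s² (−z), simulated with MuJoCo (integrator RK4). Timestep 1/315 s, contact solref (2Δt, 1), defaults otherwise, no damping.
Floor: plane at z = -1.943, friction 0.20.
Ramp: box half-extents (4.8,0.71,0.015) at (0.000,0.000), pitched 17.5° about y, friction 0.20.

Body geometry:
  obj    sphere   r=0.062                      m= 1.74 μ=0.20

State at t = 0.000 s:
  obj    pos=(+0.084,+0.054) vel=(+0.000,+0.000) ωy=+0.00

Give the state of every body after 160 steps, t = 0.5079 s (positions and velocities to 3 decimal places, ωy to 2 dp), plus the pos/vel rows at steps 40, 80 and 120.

State at t = 0.5079 s:
  obj    pos=(+0.681,-0.134) vel=(+2.350,-0.741) ωy=+39.73

Key-timestep trajectory:
   step    t(s)  obj.x    obj.z    obj.vx   obj.vz 
     40  0.1270   +0.121  +0.042  +0.588  -0.185
     80  0.2540   +0.233  +0.007  +1.175  -0.370
    120  0.3810   +0.420  -0.052  +1.762  -0.556


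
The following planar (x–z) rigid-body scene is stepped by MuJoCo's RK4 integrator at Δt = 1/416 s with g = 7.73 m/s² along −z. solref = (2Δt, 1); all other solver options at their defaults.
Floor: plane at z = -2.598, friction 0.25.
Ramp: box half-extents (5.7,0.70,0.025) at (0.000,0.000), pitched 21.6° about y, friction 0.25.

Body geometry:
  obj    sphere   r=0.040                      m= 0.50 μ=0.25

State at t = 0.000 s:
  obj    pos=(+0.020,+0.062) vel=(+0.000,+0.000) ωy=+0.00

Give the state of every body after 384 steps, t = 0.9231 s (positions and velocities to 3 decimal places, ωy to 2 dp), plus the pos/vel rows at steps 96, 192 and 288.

State at t = 0.9231 s:
  obj    pos=(+0.825,-0.257) vel=(+1.745,-0.691) ωy=+46.90

Key-timestep trajectory:
   step    t(s)  obj.x    obj.z    obj.vx   obj.vz 
     96  0.2308   +0.070  +0.042  +0.436  -0.173
    192  0.4615   +0.221  -0.018  +0.872  -0.345
    288  0.6923   +0.473  -0.117  +1.308  -0.518


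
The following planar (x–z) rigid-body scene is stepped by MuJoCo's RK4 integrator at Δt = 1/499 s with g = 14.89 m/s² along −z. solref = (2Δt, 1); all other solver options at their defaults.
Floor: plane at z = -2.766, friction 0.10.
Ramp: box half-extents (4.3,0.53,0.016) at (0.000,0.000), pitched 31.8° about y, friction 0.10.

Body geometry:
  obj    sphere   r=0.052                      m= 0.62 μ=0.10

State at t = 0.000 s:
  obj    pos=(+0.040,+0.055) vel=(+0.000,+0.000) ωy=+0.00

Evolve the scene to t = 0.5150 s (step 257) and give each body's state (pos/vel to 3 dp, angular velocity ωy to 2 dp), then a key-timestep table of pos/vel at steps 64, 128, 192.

State at t = 0.5150 s:
  obj    pos=(+0.782,-0.405) vel=(+2.880,-1.788) ωy=+31.32

Key-timestep trajectory:
   step    t(s)  obj.x    obj.z    obj.vx   obj.vz 
     64  0.1283   +0.086  +0.027  +0.717  -0.445
    128  0.2565   +0.224  -0.059  +1.437  -0.884
    192  0.3848   +0.454  -0.201  +2.164  -1.310


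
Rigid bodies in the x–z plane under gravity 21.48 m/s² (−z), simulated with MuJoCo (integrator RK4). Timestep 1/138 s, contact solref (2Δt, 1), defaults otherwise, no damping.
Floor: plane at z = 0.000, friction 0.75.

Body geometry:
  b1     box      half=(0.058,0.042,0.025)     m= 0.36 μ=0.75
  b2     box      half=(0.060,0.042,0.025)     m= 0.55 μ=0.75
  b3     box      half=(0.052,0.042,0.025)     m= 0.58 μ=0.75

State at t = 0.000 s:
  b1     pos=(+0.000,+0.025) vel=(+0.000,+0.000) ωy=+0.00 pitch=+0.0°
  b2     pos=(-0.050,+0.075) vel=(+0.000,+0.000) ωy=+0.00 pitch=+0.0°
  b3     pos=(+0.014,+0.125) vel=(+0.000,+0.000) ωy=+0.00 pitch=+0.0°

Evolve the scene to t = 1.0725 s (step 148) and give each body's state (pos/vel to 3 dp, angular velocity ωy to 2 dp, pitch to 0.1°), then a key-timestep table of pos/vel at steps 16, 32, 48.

State at t = 1.0725 s:
  b1     pos=(+0.000,+0.025) vel=(+0.000,+0.000) ωy=+0.00 pitch=-0.1°
  b2     pos=(-0.051,+0.075) vel=(+0.000,+0.000) ωy=+0.00 pitch=-0.3°
  b3     pos=(+0.133,+0.025) vel=(+0.000,+0.000) ωy=+0.00 pitch=+180.0°

Key-timestep trajectory:
   step    t(s)  b1.x    b1.z    b1.vx   b1.vz   b2.x    b2.z    b2.vx   b2.vz   b3.x    b3.z    b3.vx   b3.vz 
     16  0.1159   +0.000  +0.025  -0.001  +0.001   -0.050  +0.075  -0.004  +0.002   +0.025  +0.120  +0.212  -0.208
     32  0.2319   +0.000  +0.025  -0.001  -0.001   -0.051  +0.075  +0.000  +0.000   +0.069  +0.100  +0.558  -0.121
     48  0.3478   +0.000  +0.025  +0.000  +0.000   -0.051  +0.075  +0.000  +0.000   +0.134  +0.018  -0.005  +0.157


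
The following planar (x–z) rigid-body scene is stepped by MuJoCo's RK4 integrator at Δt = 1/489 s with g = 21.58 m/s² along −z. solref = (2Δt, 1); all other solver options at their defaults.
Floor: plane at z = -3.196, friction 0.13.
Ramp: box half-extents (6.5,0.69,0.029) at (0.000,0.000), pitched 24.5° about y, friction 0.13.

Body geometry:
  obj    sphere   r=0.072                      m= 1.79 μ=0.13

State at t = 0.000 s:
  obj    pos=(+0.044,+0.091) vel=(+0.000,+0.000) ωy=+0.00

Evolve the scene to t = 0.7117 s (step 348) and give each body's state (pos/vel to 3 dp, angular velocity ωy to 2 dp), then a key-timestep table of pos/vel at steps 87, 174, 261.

State at t = 0.7117 s:
  obj    pos=(+1.519,-0.581) vel=(+4.144,-1.886) ωy=+63.04

Key-timestep trajectory:
   step    t(s)  obj.x    obj.z    obj.vx   obj.vz 
     87  0.1779   +0.136  +0.049  +1.036  -0.474
    174  0.3558   +0.413  -0.077  +2.067  -0.961
    261  0.5337   +0.874  -0.287  +3.109  -1.413


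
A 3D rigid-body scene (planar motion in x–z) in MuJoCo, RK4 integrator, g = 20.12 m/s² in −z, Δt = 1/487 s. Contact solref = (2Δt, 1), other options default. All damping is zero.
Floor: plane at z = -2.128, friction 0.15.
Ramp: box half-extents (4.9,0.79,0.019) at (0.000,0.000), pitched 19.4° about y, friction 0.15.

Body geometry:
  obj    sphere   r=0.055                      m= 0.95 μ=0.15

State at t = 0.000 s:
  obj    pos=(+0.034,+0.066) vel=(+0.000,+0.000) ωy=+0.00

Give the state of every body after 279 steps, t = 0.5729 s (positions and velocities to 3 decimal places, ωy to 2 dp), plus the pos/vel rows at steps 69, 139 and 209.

State at t = 0.5729 s:
  obj    pos=(+0.773,-0.194) vel=(+2.580,-0.908) ωy=+49.71

Key-timestep trajectory:
   step    t(s)  obj.x    obj.z    obj.vx   obj.vz 
     69  0.1417   +0.079  +0.051  +0.638  -0.225
    139  0.2854   +0.218  +0.002  +1.285  -0.453
    209  0.4292   +0.449  -0.080  +1.932  -0.681


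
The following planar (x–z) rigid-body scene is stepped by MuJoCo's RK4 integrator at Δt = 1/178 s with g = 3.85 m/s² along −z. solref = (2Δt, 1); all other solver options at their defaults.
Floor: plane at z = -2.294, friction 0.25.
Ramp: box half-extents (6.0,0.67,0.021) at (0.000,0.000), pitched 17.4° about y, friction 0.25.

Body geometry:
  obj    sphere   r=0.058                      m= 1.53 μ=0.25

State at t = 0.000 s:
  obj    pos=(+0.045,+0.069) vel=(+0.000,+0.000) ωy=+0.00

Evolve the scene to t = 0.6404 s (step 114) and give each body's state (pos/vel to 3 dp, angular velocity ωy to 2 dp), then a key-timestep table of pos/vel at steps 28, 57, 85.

State at t = 0.6404 s:
  obj    pos=(+0.206,+0.018) vel=(+0.503,-0.158) ωy=+9.08

Key-timestep trajectory:
   step    t(s)  obj.x    obj.z    obj.vx   obj.vz 
     28  0.1573   +0.055  +0.066  +0.123  -0.039
     57  0.3202   +0.085  +0.056  +0.251  -0.079
     85  0.4775   +0.134  +0.041  +0.375  -0.117


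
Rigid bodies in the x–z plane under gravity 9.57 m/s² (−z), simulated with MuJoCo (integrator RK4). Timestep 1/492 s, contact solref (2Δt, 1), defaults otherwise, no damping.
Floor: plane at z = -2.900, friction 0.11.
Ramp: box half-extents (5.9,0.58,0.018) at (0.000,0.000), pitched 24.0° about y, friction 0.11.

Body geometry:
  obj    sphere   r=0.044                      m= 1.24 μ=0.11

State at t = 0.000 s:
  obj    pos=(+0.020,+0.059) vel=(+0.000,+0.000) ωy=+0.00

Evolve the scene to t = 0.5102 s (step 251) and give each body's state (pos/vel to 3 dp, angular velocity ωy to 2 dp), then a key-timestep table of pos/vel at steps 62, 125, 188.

State at t = 0.5102 s:
  obj    pos=(+0.368,-0.096) vel=(+1.365,-0.611) ωy=+27.86

Key-timestep trajectory:
   step    t(s)  obj.x    obj.z    obj.vx   obj.vz 
     62  0.1260   +0.041  +0.049  +0.336  -0.154
    125  0.2541   +0.106  +0.020  +0.680  -0.305
    188  0.3821   +0.215  -0.028  +1.023  -0.455


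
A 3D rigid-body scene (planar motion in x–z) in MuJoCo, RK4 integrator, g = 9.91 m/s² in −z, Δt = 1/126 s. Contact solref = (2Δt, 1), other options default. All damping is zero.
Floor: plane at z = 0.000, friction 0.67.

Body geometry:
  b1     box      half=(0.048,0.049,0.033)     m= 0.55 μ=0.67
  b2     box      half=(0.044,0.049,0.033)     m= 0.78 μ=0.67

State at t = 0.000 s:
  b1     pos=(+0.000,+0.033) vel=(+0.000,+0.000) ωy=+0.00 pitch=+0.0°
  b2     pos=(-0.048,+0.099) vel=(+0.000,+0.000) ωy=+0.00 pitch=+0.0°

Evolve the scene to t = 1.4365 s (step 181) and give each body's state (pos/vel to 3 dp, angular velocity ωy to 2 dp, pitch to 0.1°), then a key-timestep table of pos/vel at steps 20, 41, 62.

State at t = 1.4365 s:
  b1     pos=(+0.000,+0.033) vel=(+0.000,+0.000) ωy=+0.00 pitch=+0.0°
  b2     pos=(-0.089,+0.044) vel=(+0.000,+0.000) ωy=+0.00 pitch=-90.0°

Key-timestep trajectory:
   step    t(s)  b1.x    b1.z    b1.vx   b1.vz   b2.x    b2.z    b2.vx   b2.vz 
     20  0.1587   +0.000  +0.033  +0.000  +0.000   -0.049  +0.099  -0.010  +0.000
     41  0.3254   +0.000  +0.033  +0.000  +0.000   -0.054  +0.098  -0.079  -0.015
     62  0.4921   +0.000  +0.033  +0.000  +0.000   -0.085  +0.064  -0.253  -0.707


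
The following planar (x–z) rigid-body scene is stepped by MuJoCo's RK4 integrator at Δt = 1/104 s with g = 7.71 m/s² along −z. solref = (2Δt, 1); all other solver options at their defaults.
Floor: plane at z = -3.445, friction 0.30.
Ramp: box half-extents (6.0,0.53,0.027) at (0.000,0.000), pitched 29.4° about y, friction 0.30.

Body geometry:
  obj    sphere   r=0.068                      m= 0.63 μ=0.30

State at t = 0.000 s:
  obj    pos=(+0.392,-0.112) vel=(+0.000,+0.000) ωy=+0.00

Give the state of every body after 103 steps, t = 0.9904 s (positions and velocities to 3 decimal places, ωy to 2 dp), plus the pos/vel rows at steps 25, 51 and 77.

State at t = 0.9904 s:
  obj    pos=(+1.547,-0.763) vel=(+2.333,-1.314) ωy=+39.36

Key-timestep trajectory:
   step    t(s)  obj.x    obj.z    obj.vx   obj.vz 
     25  0.2404   +0.460  -0.150  +0.566  -0.319
     51  0.4904   +0.675  -0.272  +1.155  -0.651
     77  0.7404   +1.038  -0.476  +1.744  -0.983


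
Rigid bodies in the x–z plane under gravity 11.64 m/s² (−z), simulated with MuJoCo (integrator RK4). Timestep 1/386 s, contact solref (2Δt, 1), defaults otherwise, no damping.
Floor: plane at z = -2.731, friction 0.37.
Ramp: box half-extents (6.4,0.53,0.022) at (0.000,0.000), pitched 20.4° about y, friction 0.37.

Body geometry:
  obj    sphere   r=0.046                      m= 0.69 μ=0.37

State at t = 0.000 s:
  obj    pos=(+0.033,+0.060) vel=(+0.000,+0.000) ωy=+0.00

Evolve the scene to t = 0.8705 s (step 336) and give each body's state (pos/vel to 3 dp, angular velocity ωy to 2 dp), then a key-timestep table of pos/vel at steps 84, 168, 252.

State at t = 0.8705 s:
  obj    pos=(+1.062,-0.322) vel=(+2.365,-0.879) ωy=+54.84

Key-timestep trajectory:
   step    t(s)  obj.x    obj.z    obj.vx   obj.vz 
     84  0.2176   +0.097  +0.036  +0.591  -0.220
    168  0.4352   +0.290  -0.035  +1.182  -0.440
    252  0.6528   +0.612  -0.155  +1.773  -0.660


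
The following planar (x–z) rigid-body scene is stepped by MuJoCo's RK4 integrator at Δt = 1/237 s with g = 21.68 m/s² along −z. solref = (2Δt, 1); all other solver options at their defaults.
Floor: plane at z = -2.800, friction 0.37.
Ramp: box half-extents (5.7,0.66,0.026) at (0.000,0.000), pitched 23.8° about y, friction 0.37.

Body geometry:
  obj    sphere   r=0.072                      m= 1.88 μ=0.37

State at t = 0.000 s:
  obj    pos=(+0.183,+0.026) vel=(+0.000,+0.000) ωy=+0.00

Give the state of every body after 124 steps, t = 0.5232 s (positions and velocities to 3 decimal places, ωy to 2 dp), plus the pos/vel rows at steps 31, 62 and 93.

State at t = 0.5232 s:
  obj    pos=(+0.966,-0.319) vel=(+2.992,-1.319) ωy=+45.40

Key-timestep trajectory:
   step    t(s)  obj.x    obj.z    obj.vx   obj.vz 
     31  0.1308   +0.232  +0.005  +0.748  -0.330
     62  0.2616   +0.379  -0.060  +1.496  -0.660
     93  0.3924   +0.623  -0.168  +2.244  -0.990


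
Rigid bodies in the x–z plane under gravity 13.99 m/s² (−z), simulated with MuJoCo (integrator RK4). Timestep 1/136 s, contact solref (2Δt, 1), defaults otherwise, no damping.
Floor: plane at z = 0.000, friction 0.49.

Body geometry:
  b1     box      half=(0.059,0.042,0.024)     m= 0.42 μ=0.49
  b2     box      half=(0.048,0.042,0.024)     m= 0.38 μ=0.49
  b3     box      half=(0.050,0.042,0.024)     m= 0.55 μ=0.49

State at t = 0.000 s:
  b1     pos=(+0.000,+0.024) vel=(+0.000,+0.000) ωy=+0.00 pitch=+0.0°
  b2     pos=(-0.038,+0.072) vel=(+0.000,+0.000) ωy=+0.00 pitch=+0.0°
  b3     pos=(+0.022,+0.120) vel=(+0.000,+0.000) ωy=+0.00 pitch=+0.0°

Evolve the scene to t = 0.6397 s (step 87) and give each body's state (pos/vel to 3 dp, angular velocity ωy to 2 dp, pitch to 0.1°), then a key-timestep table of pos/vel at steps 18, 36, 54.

State at t = 0.6397 s:
  b1     pos=(+0.000,+0.024) vel=(+0.000,+0.000) ωy=+0.00 pitch=+0.0°
  b2     pos=(-0.038,+0.072) vel=(+0.000,+0.000) ωy=+0.00 pitch=+0.0°
  b3     pos=(+0.135,+0.024) vel=(+0.000,+0.000) ωy=+0.00 pitch=+180.0°

Key-timestep trajectory:
   step    t(s)  b1.x    b1.z    b1.vx   b1.vz   b2.x    b2.z    b2.vx   b2.vz   b3.x    b3.z    b3.vx   b3.vz 
     18  0.1324   +0.000  +0.024  +0.001  -0.001   -0.038  +0.072  +0.001  +0.000   +0.040  +0.098  +0.216  -0.038
     36  0.2647   +0.000  +0.024  -0.001  +0.000   -0.038  +0.072  -0.001  +0.000   +0.073  +0.098  +0.360  -0.181
     54  0.3971   +0.000  +0.024  +0.000  +0.000   -0.038  +0.072  +0.000  +0.000   +0.136  +0.018  +0.270  -0.310
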